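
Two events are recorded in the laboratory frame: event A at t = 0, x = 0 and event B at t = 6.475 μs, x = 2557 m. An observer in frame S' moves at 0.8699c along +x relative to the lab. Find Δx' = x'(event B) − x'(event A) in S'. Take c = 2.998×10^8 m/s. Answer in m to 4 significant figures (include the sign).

γ = 1/√(1 − 0.8699²) = 2.02746
Δx' = γ(Δx − vΔt) = 2.02746 × (2557 m − 0.8699×(2.998×10^8 m/s)×6.475×10^-6 s)
= 2.02746 × (868.346 m) = 1761 m

Δx' ≈ 1761 m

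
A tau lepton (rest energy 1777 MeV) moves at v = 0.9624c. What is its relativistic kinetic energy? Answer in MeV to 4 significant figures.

K ≈ 4765 MeV

γ = 1/√(1 − 0.9624²) = 3.68139
K = (γ − 1)m₀c² = (3.68139 − 1) × 1777 MeV = 2.68139 × 1777 MeV = 4765 MeV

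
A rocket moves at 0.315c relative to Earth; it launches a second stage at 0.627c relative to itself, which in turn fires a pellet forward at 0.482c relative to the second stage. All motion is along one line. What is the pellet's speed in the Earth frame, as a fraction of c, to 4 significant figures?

u ≈ 0.9199c

Compose boost 2: (0.627 + 0.315)/(1 + 0.627×0.315) = 0.9420/1.19751 = 0.786636
Compose boost 3: (0.482 + 0.786636)/(1 + 0.482×0.786636) = 1.26864/1.37916 = 0.9199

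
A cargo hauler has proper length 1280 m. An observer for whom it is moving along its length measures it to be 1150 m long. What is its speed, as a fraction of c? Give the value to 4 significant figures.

γ = L₀/L = 1280/1150 = 1.11304
β = √(1 − 1/γ²) = 0.4391

β ≈ 0.4391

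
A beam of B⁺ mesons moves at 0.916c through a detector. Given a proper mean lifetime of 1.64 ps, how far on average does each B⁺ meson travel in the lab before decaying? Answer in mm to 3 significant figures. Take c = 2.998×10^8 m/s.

γ = 1/√(1 − 0.916²) = 2.4927
Dilated lifetime: Δt = γτ₀ = 2.4927 × 1.64 ps = 4.0880 ps
d = vΔt = 0.916c × 4.0880 ps = 2.7462×10^8 m/s × 4.0880×10^-12 s = 1.12 mm

d ≈ 1.12 mm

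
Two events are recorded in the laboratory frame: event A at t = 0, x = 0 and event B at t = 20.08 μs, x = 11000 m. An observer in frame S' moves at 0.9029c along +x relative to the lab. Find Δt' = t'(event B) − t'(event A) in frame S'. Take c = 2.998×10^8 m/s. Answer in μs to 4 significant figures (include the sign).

γ = 1/√(1 − 0.9029²) = 2.32639
Δt' = γ(Δt − vΔx/c²) = 2.32639 × (20.08 μs − 0.9029×11000 m / (2.998×10^8 m/s))
= 2.32639 × (-13.0484 μs) = -30.36 μs

Δt' ≈ -30.36 μs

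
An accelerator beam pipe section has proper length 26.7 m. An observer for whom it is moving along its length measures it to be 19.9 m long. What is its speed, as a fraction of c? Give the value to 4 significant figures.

β ≈ 0.6667

γ = L₀/L = 26.7/19.9 = 1.34171
β = √(1 − 1/γ²) = 0.6667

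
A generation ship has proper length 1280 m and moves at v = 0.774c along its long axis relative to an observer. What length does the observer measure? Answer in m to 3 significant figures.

γ = 1/√(1 − 0.774²) = 1.5793
Length contraction: L = L₀/γ = 1280/1.5793 = 810 m

L ≈ 810 m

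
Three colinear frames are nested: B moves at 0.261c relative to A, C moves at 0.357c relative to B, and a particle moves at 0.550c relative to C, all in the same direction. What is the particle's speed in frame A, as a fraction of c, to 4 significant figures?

u ≈ 0.8508c

Compose boost 2: (0.357 + 0.261)/(1 + 0.357×0.261) = 0.6180/1.09318 = 0.565325
Compose boost 3: (0.550 + 0.565325)/(1 + 0.550×0.565325) = 1.11532/1.31093 = 0.8508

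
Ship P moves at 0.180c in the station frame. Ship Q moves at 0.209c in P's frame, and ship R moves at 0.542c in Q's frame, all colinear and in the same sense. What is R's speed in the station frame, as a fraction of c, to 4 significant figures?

u ≈ 0.7621c

Compose boost 2: (0.209 + 0.180)/(1 + 0.209×0.180) = 0.3890/1.03762 = 0.374896
Compose boost 3: (0.542 + 0.374896)/(1 + 0.542×0.374896) = 0.916896/1.20319 = 0.7621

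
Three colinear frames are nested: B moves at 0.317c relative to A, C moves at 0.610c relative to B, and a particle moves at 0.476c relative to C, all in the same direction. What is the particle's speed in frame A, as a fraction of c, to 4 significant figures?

u ≈ 0.9146c

Compose boost 2: (0.610 + 0.317)/(1 + 0.610×0.317) = 0.9270/1.19337 = 0.776792
Compose boost 3: (0.476 + 0.776792)/(1 + 0.476×0.776792) = 1.25279/1.36975 = 0.9146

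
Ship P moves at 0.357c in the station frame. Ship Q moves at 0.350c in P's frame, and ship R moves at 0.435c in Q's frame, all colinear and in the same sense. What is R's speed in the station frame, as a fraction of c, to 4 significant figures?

u ≈ 0.8352c

Compose boost 2: (0.350 + 0.357)/(1 + 0.350×0.357) = 0.7070/1.12495 = 0.628472
Compose boost 3: (0.435 + 0.628472)/(1 + 0.435×0.628472) = 1.06347/1.27339 = 0.8352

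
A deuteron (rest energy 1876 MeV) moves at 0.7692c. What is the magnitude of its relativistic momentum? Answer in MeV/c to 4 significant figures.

γ = 1/√(1 − 0.7692²) = 1.56493
p = γβm₀c = 1.56493 × 0.7692 × 1876 MeV/c = 2258 MeV/c

p ≈ 2258 MeV/c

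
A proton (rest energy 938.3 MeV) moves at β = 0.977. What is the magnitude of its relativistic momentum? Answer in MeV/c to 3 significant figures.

γ = 1/√(1 − 0.977²) = 4.6896
p = γβm₀c = 4.6896 × 0.977 × 938.3 MeV/c = 4300 MeV/c

p ≈ 4300 MeV/c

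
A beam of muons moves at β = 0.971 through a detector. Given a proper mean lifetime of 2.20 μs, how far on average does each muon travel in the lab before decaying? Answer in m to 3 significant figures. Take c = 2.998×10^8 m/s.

γ = 1/√(1 − 0.971²) = 4.1827
Dilated lifetime: Δt = γτ₀ = 4.1827 × 2.20 μs = 9.2020 μs
d = vΔt = 0.971c × 9.2020 μs = 2.9111×10^8 m/s × 9.2020×10^-6 s = 2680 m

d ≈ 2680 m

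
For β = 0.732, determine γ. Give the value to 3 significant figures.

γ ≈ 1.47

γ = 1/√(1 − β²) = 1/√(1 − 0.732²) = 1/√(0.46418) = 1.47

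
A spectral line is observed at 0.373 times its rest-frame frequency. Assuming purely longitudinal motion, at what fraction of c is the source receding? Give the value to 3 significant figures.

f_obs/f_src = √((1−β)/(1+β)) = 0.373  ⇒  (1−β)/(1+β) = 0.13913
β = |1 − D²|/(1 + D²) = |1 − 0.13913|/(1 + 0.13913) = 0.756

β ≈ 0.756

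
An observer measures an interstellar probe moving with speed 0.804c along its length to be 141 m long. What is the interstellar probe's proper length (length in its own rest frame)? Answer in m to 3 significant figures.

γ = 1/√(1 − 0.804²) = 1.6817
L₀ = γL = 1.6817 × 141 = 237 m

L₀ ≈ 237 m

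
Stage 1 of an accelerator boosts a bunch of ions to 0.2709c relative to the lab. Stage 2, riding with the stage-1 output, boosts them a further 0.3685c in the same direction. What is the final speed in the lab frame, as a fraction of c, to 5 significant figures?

u ≈ 0.58136c

Compose boost 2: (0.3685 + 0.2709)/(1 + 0.3685×0.2709) = 0.63940/1.099827 = 0.58136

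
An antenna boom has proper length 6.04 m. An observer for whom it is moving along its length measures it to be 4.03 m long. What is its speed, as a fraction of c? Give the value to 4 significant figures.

β ≈ 0.7449

γ = L₀/L = 6.04/4.03 = 1.49876
β = √(1 − 1/γ²) = 0.7449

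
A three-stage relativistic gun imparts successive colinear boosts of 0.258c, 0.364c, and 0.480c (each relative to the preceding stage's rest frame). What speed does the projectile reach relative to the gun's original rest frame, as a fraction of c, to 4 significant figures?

u ≈ 0.8238c

Compose boost 2: (0.364 + 0.258)/(1 + 0.364×0.258) = 0.6220/1.09391 = 0.568601
Compose boost 3: (0.480 + 0.568601)/(1 + 0.480×0.568601) = 1.04860/1.27293 = 0.8238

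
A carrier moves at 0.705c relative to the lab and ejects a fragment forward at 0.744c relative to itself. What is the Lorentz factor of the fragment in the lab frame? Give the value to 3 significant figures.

γ ≈ 3.22

u_lab = (0.744 + 0.705)/(1 + 0.744×0.705) = 1.449/1.52452 = 0.950463
γ = 1/√(1 − 0.950463²) = 3.22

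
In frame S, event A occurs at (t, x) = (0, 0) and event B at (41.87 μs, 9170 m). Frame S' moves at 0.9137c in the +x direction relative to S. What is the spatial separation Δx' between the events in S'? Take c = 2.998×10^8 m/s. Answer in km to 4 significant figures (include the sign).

γ = 1/√(1 − 0.9137²) = 2.46069
Δx' = γ(Δx − vΔt) = 2.46069 × (9170 m − 0.9137×(2.998×10^8 m/s)×41.87×10^-6 s)
= 2.46069 × (-2299.33 m) = -5.658 km

Δx' ≈ -5.658 km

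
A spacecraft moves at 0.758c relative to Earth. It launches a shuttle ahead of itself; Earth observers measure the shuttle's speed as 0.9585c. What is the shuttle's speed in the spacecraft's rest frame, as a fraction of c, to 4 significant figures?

Inverse velocity addition: u' = (u − v)/(1 − uv/c²)
= (0.9585 − 0.758)/(1 − 0.9585×0.758) = 0.2005/0.273457 = 0.7332

u' ≈ 0.7332c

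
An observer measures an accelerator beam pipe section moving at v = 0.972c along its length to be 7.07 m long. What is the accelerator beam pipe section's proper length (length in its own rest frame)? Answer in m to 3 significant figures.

L₀ ≈ 30.1 m

γ = 1/√(1 − 0.972²) = 4.2557
L₀ = γL = 4.2557 × 7.07 = 30.1 m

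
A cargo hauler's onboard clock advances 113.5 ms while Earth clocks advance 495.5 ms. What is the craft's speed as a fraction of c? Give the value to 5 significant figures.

β ≈ 0.97341

γ = Δt/τ₀ = 495.5/113.5 = 4.365639
β = √(1 − 1/γ²) = √(1 − 1/4.365639²) = 0.97341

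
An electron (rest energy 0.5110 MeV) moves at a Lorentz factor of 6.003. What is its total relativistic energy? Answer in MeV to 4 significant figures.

E ≈ 3.068 MeV

γ = 6.003 (given)
E = γm₀c² = 6.003 × 0.5110 MeV = 3.068 MeV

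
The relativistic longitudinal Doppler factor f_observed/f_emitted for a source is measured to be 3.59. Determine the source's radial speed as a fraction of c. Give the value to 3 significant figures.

f_obs/f_src = √((1+β)/(1−β)) = 3.59  ⇒  (1+β)/(1−β) = 12.888
β = |1 − D²|/(1 + D²) = |1 − 12.888|/(1 + 12.888) = 0.856

β ≈ 0.856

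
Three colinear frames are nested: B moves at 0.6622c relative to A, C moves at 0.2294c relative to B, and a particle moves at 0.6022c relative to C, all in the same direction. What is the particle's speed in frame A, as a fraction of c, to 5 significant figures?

Compose boost 2: (0.2294 + 0.6622)/(1 + 0.2294×0.6622) = 0.89160/1.151909 = 0.7740197
Compose boost 3: (0.6022 + 0.7740197)/(1 + 0.6022×0.7740197) = 1.376220/1.466115 = 0.93868

u ≈ 0.93868c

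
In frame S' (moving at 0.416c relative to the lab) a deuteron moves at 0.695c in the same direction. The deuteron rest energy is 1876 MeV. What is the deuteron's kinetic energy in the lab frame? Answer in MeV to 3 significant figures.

u_lab = (0.695 + 0.416)/(1 + 0.695×0.416) = 0.861828
γ = 1/√(1 − 0.861828²) = 1.9716
K = (γ − 1)m₀c² = (1.9716 − 1) × 1876 = 0.97161 × 1876 = 1820 MeV

K ≈ 1820 MeV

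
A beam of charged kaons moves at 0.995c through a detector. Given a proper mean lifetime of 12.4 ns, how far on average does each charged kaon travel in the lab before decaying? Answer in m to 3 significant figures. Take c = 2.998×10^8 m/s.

γ = 1/√(1 − 0.995²) = 10.013
Dilated lifetime: Δt = γτ₀ = 10.013 × 12.4 ns = 124.16 ns
d = vΔt = 0.995c × 124.16 ns = 2.9830×10^8 m/s × 1.2416×10^-7 s = 37.0 m

d ≈ 37.0 m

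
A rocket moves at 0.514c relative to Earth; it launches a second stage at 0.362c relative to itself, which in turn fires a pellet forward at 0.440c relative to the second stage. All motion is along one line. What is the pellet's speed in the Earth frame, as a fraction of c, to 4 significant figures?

u ≈ 0.8895c

Compose boost 2: (0.362 + 0.514)/(1 + 0.362×0.514) = 0.8760/1.18607 = 0.738575
Compose boost 3: (0.440 + 0.738575)/(1 + 0.440×0.738575) = 1.17857/1.32497 = 0.8895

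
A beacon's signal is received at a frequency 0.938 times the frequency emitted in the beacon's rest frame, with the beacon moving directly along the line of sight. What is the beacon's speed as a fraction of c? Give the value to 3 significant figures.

f_obs/f_src = √((1−β)/(1+β)) = 0.938  ⇒  (1−β)/(1+β) = 0.87984
β = |1 − D²|/(1 + D²) = |1 − 0.87984|/(1 + 0.87984) = 0.0639

β ≈ 0.0639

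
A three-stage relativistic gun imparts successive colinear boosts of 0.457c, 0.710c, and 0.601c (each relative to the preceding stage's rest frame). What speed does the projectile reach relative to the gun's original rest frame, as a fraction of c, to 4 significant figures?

Compose boost 2: (0.710 + 0.457)/(1 + 0.710×0.457) = 1.167/1.32447 = 0.881107
Compose boost 3: (0.601 + 0.881107)/(1 + 0.601×0.881107) = 1.48211/1.52955 = 0.9690

u ≈ 0.9690c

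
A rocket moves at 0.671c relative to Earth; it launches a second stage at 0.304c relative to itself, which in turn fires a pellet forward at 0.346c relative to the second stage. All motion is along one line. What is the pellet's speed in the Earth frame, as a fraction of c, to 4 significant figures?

u ≈ 0.9028c

Compose boost 2: (0.304 + 0.671)/(1 + 0.304×0.671) = 0.9750/1.20398 = 0.809811
Compose boost 3: (0.346 + 0.809811)/(1 + 0.346×0.809811) = 1.15581/1.28019 = 0.9028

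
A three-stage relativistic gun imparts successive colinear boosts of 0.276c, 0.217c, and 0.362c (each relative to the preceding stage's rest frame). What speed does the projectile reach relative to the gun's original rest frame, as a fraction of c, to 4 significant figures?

u ≈ 0.7079c

Compose boost 2: (0.217 + 0.276)/(1 + 0.217×0.276) = 0.4930/1.05989 = 0.465142
Compose boost 3: (0.362 + 0.465142)/(1 + 0.362×0.465142) = 0.827142/1.16838 = 0.7079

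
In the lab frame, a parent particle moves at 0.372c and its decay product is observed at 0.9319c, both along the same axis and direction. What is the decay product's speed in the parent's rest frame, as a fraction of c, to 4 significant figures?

Inverse velocity addition: u' = (u − v)/(1 − uv/c²)
= (0.9319 − 0.372)/(1 − 0.9319×0.372) = 0.5599/0.653333 = 0.8570

u' ≈ 0.8570c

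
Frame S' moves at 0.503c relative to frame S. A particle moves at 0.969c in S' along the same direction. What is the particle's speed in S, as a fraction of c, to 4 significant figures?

Relativistic velocity addition: u = (u' + v)/(1 + u'v/c²)
= (0.969 + 0.503)/(1 + 0.969×0.503) = 1.472/1.48741 = 0.9896

u ≈ 0.9896c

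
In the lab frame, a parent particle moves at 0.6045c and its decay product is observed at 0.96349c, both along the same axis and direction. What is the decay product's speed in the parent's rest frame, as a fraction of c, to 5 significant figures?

Inverse velocity addition: u' = (u − v)/(1 − uv/c²)
= (0.96349 − 0.6045)/(1 − 0.96349×0.6045) = 0.35899/0.4175703 = 0.85971

u' ≈ 0.85971c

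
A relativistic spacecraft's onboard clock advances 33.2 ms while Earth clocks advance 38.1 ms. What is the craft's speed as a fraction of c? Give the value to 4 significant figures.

β ≈ 0.4906

γ = Δt/τ₀ = 38.1/33.2 = 1.14759
β = √(1 − 1/γ²) = √(1 − 1/1.14759²) = 0.4906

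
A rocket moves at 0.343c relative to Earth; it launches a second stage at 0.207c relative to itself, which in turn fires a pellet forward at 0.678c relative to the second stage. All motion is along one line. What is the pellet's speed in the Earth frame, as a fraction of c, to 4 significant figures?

Compose boost 2: (0.207 + 0.343)/(1 + 0.207×0.343) = 0.5500/1.07100 = 0.513538
Compose boost 3: (0.678 + 0.513538)/(1 + 0.678×0.513538) = 1.19154/1.34818 = 0.8838

u ≈ 0.8838c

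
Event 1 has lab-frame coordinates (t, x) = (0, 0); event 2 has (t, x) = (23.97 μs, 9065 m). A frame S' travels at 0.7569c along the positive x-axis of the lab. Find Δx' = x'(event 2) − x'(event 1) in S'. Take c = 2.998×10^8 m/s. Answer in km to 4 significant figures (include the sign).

γ = 1/√(1 − 0.7569²) = 1.53015
Δx' = γ(Δx − vΔt) = 1.53015 × (9065 m − 0.7569×(2.998×10^8 m/s)×23.97×10^-6 s)
= 1.53015 × (3625.76 m) = 5.548 km

Δx' ≈ 5.548 km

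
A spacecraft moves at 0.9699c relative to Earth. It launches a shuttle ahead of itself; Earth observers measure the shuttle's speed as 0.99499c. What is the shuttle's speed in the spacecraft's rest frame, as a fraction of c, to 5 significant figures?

u' ≈ 0.71769c

Inverse velocity addition: u' = (u − v)/(1 − uv/c²)
= (0.99499 − 0.9699)/(1 − 0.99499×0.9699) = 0.025090/0.03495920 = 0.71769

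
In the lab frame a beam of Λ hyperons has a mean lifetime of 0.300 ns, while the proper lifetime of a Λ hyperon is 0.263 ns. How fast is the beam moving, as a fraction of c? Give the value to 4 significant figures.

γ = Δt/τ₀ = 0.300/0.263 = 1.14068
β = √(1 − 1/γ²) = √(1 − 1/1.14068²) = 0.4811

β ≈ 0.4811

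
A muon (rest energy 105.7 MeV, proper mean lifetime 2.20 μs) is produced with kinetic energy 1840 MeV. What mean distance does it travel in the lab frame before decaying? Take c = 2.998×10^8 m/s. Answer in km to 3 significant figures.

γ = 1 + K/(m₀c²) = 1 + 1840/105.7 = 18.408
β = √(1 − 1/γ²) = 0.99852
Dilated lifetime: γτ₀ = 18.408 × 2.20 μs = 40.497 μs
d = βc·γτ₀ = 0.99852 × (2.998×10^8 m/s) × 4.0497×10^-5 s = 12.1 km

d ≈ 12.1 km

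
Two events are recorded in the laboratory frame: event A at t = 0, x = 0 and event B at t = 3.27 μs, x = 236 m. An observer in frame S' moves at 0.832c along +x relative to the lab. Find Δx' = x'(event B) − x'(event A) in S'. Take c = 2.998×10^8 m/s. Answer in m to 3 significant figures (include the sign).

γ = 1/√(1 − 0.832²) = 1.8025
Δx' = γ(Δx − vΔt) = 1.8025 × (236 m − 0.832×(2.998×10^8 m/s)×3.27×10^-6 s)
= 1.8025 × (-579.65 m) = -1040 m

Δx' ≈ -1040 m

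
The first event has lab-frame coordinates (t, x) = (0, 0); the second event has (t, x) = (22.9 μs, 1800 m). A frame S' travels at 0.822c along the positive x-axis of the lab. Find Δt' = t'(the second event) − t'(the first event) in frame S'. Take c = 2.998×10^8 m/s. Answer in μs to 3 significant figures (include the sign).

Δt' ≈ 31.5 μs

γ = 1/√(1 − 0.822²) = 1.7560
Δt' = γ(Δt − vΔx/c²) = 1.7560 × (22.9 μs − 0.822×1800 m / (2.998×10^8 m/s))
= 1.7560 × (17.965 μs) = 31.5 μs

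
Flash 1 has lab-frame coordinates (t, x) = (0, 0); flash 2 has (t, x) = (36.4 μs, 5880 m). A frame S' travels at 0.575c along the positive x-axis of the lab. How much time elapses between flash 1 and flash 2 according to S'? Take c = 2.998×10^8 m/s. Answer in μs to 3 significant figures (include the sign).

Δt' ≈ 30.7 μs

γ = 1/√(1 − 0.575²) = 1.2223
Δt' = γ(Δt − vΔx/c²) = 1.2223 × (36.4 μs − 0.575×5880 m / (2.998×10^8 m/s))
= 1.2223 × (25.122 μs) = 30.7 μs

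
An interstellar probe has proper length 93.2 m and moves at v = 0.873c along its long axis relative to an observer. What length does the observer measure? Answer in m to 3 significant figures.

γ = 1/√(1 − 0.873²) = 2.0504
Length contraction: L = L₀/γ = 93.2/2.0504 = 45.5 m

L ≈ 45.5 m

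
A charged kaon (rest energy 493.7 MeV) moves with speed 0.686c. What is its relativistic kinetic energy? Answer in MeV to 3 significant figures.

K ≈ 185 MeV

γ = 1/√(1 − 0.686²) = 1.3744
K = (γ − 1)m₀c² = (1.3744 − 1) × 493.7 MeV = 0.37438 × 493.7 MeV = 185 MeV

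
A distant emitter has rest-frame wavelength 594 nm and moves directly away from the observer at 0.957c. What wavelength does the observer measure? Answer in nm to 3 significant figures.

Relativistic Doppler: λ_obs = λ_src √((1+β)/(1−β))
= 594 × √(1.9570/0.043000) = 594 × 6.7462 = 4010 nm

λ_obs ≈ 4010 nm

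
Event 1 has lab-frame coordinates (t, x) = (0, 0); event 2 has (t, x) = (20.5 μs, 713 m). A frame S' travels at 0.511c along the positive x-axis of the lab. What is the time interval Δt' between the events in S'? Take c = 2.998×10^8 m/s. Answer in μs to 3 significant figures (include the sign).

Δt' ≈ 22.4 μs

γ = 1/√(1 − 0.511²) = 1.1634
Δt' = γ(Δt − vΔx/c²) = 1.1634 × (20.5 μs − 0.511×713 m / (2.998×10^8 m/s))
= 1.1634 × (19.285 μs) = 22.4 μs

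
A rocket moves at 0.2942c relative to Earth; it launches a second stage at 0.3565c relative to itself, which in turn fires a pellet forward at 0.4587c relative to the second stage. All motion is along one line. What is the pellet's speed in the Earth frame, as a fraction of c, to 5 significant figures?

Compose boost 2: (0.3565 + 0.2942)/(1 + 0.3565×0.2942) = 0.65070/1.104882 = 0.5889315
Compose boost 3: (0.4587 + 0.5889315)/(1 + 0.4587×0.5889315) = 1.047632/1.270143 = 0.82481

u ≈ 0.82481c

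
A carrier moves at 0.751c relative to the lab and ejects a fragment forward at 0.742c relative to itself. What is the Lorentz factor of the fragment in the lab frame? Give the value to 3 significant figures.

u_lab = (0.742 + 0.751)/(1 + 0.742×0.751) = 1.493/1.55724 = 0.958746
γ = 1/√(1 − 0.958746²) = 3.52

γ ≈ 3.52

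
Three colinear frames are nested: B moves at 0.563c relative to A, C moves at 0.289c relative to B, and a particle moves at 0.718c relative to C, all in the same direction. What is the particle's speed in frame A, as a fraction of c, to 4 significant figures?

u ≈ 0.9506c

Compose boost 2: (0.289 + 0.563)/(1 + 0.289×0.563) = 0.8520/1.16271 = 0.732773
Compose boost 3: (0.718 + 0.732773)/(1 + 0.718×0.732773) = 1.45077/1.52613 = 0.9506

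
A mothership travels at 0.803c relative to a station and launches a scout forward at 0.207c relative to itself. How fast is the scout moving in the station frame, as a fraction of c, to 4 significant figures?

Compose boost 2: (0.207 + 0.803)/(1 + 0.207×0.803) = 1.010/1.16622 = 0.8660

u ≈ 0.8660c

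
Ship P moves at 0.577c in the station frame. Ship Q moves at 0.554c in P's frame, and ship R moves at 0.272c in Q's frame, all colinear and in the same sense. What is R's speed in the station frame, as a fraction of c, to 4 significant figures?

Compose boost 2: (0.554 + 0.577)/(1 + 0.554×0.577) = 1.131/1.31966 = 0.857040
Compose boost 3: (0.272 + 0.857040)/(1 + 0.272×0.857040) = 1.12904/1.23311 = 0.9156

u ≈ 0.9156c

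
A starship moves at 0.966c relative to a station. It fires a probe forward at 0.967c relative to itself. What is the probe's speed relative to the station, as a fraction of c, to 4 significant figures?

u ≈ 0.9994c

Relativistic velocity addition: u = (u' + v)/(1 + u'v/c²)
= (0.967 + 0.966)/(1 + 0.967×0.966) = 1.933/1.93412 = 0.9994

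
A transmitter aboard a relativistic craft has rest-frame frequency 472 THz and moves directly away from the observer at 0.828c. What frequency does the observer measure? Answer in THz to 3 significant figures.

Relativistic Doppler: f_obs = f_src √((1−β)/(1+β))
= 472 × √(0.17200/1.8280) = 472 × 0.30674 = 145 THz

f_obs ≈ 145 THz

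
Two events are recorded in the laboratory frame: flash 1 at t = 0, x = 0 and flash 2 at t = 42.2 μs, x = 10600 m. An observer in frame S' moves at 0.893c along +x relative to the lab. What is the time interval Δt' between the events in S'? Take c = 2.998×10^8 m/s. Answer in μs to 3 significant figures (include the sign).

Δt' ≈ 23.6 μs

γ = 1/√(1 − 0.893²) = 2.2219
Δt' = γ(Δt − vΔx/c²) = 2.2219 × (42.2 μs − 0.893×10600 m / (2.998×10^8 m/s))
= 2.2219 × (10.626 μs) = 23.6 μs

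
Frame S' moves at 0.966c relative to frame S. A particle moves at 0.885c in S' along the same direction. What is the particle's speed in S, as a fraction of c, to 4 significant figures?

Relativistic velocity addition: u = (u' + v)/(1 + u'v/c²)
= (0.885 + 0.966)/(1 + 0.885×0.966) = 1.851/1.85491 = 0.9979

u ≈ 0.9979c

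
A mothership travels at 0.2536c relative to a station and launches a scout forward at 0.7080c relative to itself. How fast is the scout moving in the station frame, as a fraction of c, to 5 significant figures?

u ≈ 0.81523c

Compose boost 2: (0.7080 + 0.2536)/(1 + 0.7080×0.2536) = 0.96160/1.179549 = 0.81523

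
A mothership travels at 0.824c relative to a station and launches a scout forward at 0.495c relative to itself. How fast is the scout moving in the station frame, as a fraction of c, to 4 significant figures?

Compose boost 2: (0.495 + 0.824)/(1 + 0.495×0.824) = 1.319/1.40788 = 0.9369

u ≈ 0.9369c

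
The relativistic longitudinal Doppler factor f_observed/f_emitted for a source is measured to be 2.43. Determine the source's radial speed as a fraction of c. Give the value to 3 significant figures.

β ≈ 0.710

f_obs/f_src = √((1+β)/(1−β)) = 2.43  ⇒  (1+β)/(1−β) = 5.9049
β = |1 − D²|/(1 + D²) = |1 − 5.9049|/(1 + 5.9049) = 0.710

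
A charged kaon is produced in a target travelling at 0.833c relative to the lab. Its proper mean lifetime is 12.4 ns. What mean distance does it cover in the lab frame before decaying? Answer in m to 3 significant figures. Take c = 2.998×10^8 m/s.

d ≈ 5.60 m

γ = 1/√(1 − 0.833²) = 1.8074
Dilated lifetime: Δt = γτ₀ = 1.8074 × 12.4 ns = 22.412 ns
d = vΔt = 0.833c × 22.412 ns = 2.4973×10^8 m/s × 2.2412×10^-8 s = 5.60 m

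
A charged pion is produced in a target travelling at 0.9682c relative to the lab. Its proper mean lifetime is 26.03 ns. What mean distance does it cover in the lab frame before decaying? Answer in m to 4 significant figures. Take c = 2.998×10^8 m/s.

γ = 1/√(1 − 0.9682²) = 3.99716
Dilated lifetime: Δt = γτ₀ = 3.99716 × 26.03 ns = 104.046 ns
d = vΔt = 0.9682c × 104.046 ns = 2.90266×10^8 m/s × 1.04046×10^-7 s = 30.20 m

d ≈ 30.20 m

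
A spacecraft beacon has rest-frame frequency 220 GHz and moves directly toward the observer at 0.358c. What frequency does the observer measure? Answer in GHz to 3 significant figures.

Relativistic Doppler: f_obs = f_src √((1+β)/(1−β))
= 220 × √(1.3580/0.64200) = 220 × 1.4544 = 320 GHz

f_obs ≈ 320 GHz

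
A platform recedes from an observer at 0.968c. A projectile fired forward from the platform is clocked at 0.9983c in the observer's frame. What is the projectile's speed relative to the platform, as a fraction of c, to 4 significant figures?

Inverse velocity addition: u' = (u − v)/(1 − uv/c²)
= (0.9983 − 0.968)/(1 − 0.9983×0.968) = 0.03030/0.0336456 = 0.9006

u' ≈ 0.9006c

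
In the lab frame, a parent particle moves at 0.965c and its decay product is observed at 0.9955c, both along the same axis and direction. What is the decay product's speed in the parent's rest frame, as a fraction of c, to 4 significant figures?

u' ≈ 0.7752c

Inverse velocity addition: u' = (u − v)/(1 − uv/c²)
= (0.9955 − 0.965)/(1 − 0.9955×0.965) = 0.03050/0.0393425 = 0.7752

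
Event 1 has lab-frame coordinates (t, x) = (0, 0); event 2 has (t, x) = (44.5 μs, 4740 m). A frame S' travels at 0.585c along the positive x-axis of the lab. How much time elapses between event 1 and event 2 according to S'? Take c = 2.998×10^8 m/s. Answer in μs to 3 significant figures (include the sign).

γ = 1/√(1 − 0.585²) = 1.2330
Δt' = γ(Δt − vΔx/c²) = 1.2330 × (44.5 μs − 0.585×4740 m / (2.998×10^8 m/s))
= 1.2330 × (35.251 μs) = 43.5 μs

Δt' ≈ 43.5 μs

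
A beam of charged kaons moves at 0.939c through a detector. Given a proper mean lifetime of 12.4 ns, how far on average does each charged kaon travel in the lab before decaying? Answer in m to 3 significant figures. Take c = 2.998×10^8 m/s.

γ = 1/√(1 − 0.939²) = 2.9077
Dilated lifetime: Δt = γτ₀ = 2.9077 × 12.4 ns = 36.055 ns
d = vΔt = 0.939c × 36.055 ns = 2.8151×10^8 m/s × 3.6055×10^-8 s = 10.1 m

d ≈ 10.1 m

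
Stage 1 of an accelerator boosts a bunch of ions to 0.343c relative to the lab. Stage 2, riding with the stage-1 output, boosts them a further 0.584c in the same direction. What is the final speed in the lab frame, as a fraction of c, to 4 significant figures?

Compose boost 2: (0.584 + 0.343)/(1 + 0.584×0.343) = 0.9270/1.20031 = 0.7723

u ≈ 0.7723c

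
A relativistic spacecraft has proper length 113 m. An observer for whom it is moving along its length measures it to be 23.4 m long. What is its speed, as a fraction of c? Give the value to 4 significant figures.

γ = L₀/L = 113/23.4 = 4.82906
β = √(1 − 1/γ²) = 0.9783

β ≈ 0.9783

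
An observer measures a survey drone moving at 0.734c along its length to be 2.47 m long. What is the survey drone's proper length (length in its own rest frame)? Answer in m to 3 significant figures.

γ = 1/√(1 − 0.734²) = 1.4724
L₀ = γL = 1.4724 × 2.47 = 3.64 m

L₀ ≈ 3.64 m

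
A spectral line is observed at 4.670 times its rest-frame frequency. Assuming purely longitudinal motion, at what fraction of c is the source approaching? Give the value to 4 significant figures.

β ≈ 0.9123

f_obs/f_src = √((1+β)/(1−β)) = 4.670  ⇒  (1+β)/(1−β) = 21.8089
β = |1 − D²|/(1 + D²) = |1 − 21.8089|/(1 + 21.8089) = 0.9123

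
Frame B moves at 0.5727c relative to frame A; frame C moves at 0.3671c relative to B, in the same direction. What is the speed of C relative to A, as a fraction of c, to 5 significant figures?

u ≈ 0.77654c

Compose boost 2: (0.3671 + 0.5727)/(1 + 0.3671×0.5727) = 0.93980/1.210238 = 0.77654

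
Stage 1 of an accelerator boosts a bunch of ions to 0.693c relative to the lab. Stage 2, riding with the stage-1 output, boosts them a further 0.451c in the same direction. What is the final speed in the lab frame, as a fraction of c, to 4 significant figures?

u ≈ 0.8716c

Compose boost 2: (0.451 + 0.693)/(1 + 0.451×0.693) = 1.144/1.31254 = 0.8716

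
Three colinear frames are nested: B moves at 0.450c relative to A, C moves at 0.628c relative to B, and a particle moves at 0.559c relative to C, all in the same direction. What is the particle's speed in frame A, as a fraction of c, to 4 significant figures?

u ≈ 0.9521c

Compose boost 2: (0.628 + 0.450)/(1 + 0.628×0.450) = 1.078/1.28260 = 0.840480
Compose boost 3: (0.559 + 0.840480)/(1 + 0.559×0.840480) = 1.39948/1.46983 = 0.9521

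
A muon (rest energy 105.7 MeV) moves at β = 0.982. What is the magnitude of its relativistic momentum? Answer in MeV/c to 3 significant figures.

γ = 1/√(1 − 0.982²) = 5.2943
p = γβm₀c = 5.2943 × 0.982 × 105.7 MeV/c = 550 MeV/c

p ≈ 550 MeV/c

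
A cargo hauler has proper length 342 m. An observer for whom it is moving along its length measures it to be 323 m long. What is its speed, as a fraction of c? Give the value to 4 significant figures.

β ≈ 0.3287

γ = L₀/L = 342/323 = 1.05882
β = √(1 − 1/γ²) = 0.3287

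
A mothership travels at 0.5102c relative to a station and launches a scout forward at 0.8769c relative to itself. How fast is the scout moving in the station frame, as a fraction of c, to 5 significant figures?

Compose boost 2: (0.8769 + 0.5102)/(1 + 0.8769×0.5102) = 1.3871/1.447394 = 0.95834

u ≈ 0.95834c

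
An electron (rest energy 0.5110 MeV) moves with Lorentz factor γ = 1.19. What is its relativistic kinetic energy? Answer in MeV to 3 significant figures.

γ = 1.19 (given)
K = (γ − 1)m₀c² = (1.19 − 1) × 0.5110 MeV = 0.19000 × 0.5110 MeV = 0.0971 MeV

K ≈ 0.0971 MeV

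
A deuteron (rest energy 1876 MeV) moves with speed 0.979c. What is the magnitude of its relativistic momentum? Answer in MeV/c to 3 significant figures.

γ = 1/√(1 − 0.979²) = 4.9053
p = γβm₀c = 4.9053 × 0.979 × 1876 MeV/c = 9010 MeV/c

p ≈ 9010 MeV/c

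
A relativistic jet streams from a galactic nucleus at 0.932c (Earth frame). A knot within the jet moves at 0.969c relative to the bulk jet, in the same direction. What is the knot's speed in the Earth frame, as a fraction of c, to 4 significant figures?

u ≈ 0.9989c

Relativistic velocity addition: u = (u' + v)/(1 + u'v/c²)
= (0.969 + 0.932)/(1 + 0.969×0.932) = 1.901/1.90311 = 0.9989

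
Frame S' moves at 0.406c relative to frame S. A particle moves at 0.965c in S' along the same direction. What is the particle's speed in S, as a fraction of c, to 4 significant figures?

Relativistic velocity addition: u = (u' + v)/(1 + u'v/c²)
= (0.965 + 0.406)/(1 + 0.965×0.406) = 1.371/1.39179 = 0.9851

u ≈ 0.9851c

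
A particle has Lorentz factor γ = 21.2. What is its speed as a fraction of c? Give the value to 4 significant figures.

β = √(1 − 1/γ²) = √(1 − 1/21.2²) = √(0.997775) = 0.9989

β ≈ 0.9989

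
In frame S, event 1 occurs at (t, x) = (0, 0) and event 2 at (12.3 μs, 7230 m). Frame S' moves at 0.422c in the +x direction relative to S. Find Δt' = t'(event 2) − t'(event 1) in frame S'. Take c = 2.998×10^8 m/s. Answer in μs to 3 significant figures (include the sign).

γ = 1/√(1 − 0.422²) = 1.1030
Δt' = γ(Δt − vΔx/c²) = 1.1030 × (12.3 μs − 0.422×7230 m / (2.998×10^8 m/s))
= 1.1030 × (2.1230 μs) = 2.34 μs

Δt' ≈ 2.34 μs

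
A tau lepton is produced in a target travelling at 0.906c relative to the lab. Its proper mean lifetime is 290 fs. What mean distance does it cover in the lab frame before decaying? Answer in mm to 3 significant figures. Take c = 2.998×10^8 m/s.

γ = 1/√(1 − 0.906²) = 2.3625
Dilated lifetime: Δt = γτ₀ = 2.3625 × 290 fs = 685.13 fs
d = vΔt = 0.906c × 685.13 fs = 2.7162×10^8 m/s × 6.8513×10^-13 s = 0.186 mm

d ≈ 0.186 mm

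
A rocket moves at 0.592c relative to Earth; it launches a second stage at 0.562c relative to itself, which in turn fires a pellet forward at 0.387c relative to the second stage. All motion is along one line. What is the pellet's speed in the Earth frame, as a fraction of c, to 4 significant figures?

Compose boost 2: (0.562 + 0.592)/(1 + 0.562×0.592) = 1.154/1.33270 = 0.865909
Compose boost 3: (0.387 + 0.865909)/(1 + 0.387×0.865909) = 1.25291/1.33511 = 0.9384

u ≈ 0.9384c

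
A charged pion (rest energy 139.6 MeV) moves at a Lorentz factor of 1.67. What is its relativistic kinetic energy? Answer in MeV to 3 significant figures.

K ≈ 93.5 MeV

γ = 1.67 (given)
K = (γ − 1)m₀c² = (1.67 − 1) × 139.6 MeV = 0.67000 × 139.6 MeV = 93.5 MeV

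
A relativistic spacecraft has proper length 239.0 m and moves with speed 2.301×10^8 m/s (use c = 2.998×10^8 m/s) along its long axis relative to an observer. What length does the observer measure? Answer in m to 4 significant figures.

L ≈ 153.2 m

β = v/c = 2.301×10^8 / 2.998×10^8 = 0.767512
γ = 1/√(1 − 0.767512²) = 1.55998
Length contraction: L = L₀/γ = 239.0/1.55998 = 153.2 m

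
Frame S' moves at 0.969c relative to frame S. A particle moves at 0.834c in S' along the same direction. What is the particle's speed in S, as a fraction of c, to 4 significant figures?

Relativistic velocity addition: u = (u' + v)/(1 + u'v/c²)
= (0.834 + 0.969)/(1 + 0.834×0.969) = 1.803/1.80815 = 0.9972

u ≈ 0.9972c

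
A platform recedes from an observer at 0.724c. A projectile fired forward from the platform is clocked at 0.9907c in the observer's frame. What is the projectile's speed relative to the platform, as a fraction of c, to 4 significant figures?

Inverse velocity addition: u' = (u − v)/(1 − uv/c²)
= (0.9907 − 0.724)/(1 − 0.9907×0.724) = 0.2667/0.282733 = 0.9433

u' ≈ 0.9433c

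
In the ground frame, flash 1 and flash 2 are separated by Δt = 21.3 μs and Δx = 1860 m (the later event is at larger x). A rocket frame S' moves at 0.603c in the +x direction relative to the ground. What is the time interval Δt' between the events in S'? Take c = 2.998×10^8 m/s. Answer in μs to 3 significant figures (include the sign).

γ = 1/√(1 − 0.603²) = 1.2535
Δt' = γ(Δt − vΔx/c²) = 1.2535 × (21.3 μs − 0.603×1860 m / (2.998×10^8 m/s))
= 1.2535 × (17.559 μs) = 22.0 μs

Δt' ≈ 22.0 μs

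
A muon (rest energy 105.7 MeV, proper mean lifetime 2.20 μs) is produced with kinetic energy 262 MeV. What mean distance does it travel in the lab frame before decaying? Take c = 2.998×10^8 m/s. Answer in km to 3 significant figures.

d ≈ 2.20 km

γ = 1 + K/(m₀c²) = 1 + 262/105.7 = 3.4787
β = √(1 − 1/γ²) = 0.95779
Dilated lifetime: γτ₀ = 3.4787 × 2.20 μs = 7.6532 μs
d = βc·γτ₀ = 0.95779 × (2.998×10^8 m/s) × 7.6532×10^-6 s = 2.20 km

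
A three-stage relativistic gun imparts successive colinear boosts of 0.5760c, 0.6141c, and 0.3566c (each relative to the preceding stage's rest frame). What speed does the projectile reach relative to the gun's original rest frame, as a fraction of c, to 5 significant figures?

u ≈ 0.94079c

Compose boost 2: (0.6141 + 0.5760)/(1 + 0.6141×0.5760) = 1.1901/1.353722 = 0.8791320
Compose boost 3: (0.3566 + 0.8791320)/(1 + 0.3566×0.8791320) = 1.235732/1.313498 = 0.94079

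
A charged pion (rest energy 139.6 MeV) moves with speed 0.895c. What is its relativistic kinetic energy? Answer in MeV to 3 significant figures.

K ≈ 173 MeV

γ = 1/√(1 − 0.895²) = 2.2418
K = (γ − 1)m₀c² = (2.2418 − 1) × 139.6 MeV = 1.2418 × 139.6 MeV = 173 MeV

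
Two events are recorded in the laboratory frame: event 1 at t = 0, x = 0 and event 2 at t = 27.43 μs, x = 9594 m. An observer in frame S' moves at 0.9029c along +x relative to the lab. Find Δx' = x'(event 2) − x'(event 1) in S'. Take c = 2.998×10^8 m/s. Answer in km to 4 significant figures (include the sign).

γ = 1/√(1 − 0.9029²) = 2.32639
Δx' = γ(Δx − vΔt) = 2.32639 × (9594 m − 0.9029×(2.998×10^8 m/s)×27.43×10^-6 s)
= 2.32639 × (2168.99 m) = 5.046 km

Δx' ≈ 5.046 km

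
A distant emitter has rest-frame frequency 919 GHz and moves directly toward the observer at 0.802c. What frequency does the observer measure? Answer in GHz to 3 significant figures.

f_obs ≈ 2770 GHz

Relativistic Doppler: f_obs = f_src √((1+β)/(1−β))
= 919 × √(1.8020/0.19800) = 919 × 3.0168 = 2770 GHz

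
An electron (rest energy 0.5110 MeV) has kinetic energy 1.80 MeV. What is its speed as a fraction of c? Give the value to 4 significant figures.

γ = 1 + K/(m₀c²) = 1 + 1.80/0.5110 = 4.52250
β = √(1 − 1/γ²) = 0.9752

β ≈ 0.9752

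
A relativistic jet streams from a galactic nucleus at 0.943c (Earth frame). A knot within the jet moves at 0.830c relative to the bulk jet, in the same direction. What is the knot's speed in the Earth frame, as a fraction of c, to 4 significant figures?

u ≈ 0.9946c

Relativistic velocity addition: u = (u' + v)/(1 + u'v/c²)
= (0.830 + 0.943)/(1 + 0.830×0.943) = 1.773/1.78269 = 0.9946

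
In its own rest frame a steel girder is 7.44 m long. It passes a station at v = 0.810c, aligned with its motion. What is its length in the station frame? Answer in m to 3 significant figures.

L ≈ 4.36 m

γ = 1/√(1 − 0.810²) = 1.7052
Length contraction: L = L₀/γ = 7.44/1.7052 = 4.36 m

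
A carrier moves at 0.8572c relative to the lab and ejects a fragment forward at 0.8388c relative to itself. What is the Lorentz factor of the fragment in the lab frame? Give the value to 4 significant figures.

u_lab = (0.8388 + 0.8572)/(1 + 0.8388×0.8572) = 1.6960/1.719019 = 0.9866090
γ = 1/√(1 − 0.9866090²) = 6.131

γ ≈ 6.131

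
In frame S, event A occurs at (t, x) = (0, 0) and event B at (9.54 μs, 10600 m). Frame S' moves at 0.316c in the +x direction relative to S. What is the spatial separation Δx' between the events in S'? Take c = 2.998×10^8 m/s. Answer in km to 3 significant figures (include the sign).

Δx' ≈ 10.2 km

γ = 1/√(1 − 0.316²) = 1.0540
Δx' = γ(Δx − vΔt) = 1.0540 × (10600 m − 0.316×(2.998×10^8 m/s)×9.54×10^-6 s)
= 1.0540 × (9696.2 m) = 10.2 km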